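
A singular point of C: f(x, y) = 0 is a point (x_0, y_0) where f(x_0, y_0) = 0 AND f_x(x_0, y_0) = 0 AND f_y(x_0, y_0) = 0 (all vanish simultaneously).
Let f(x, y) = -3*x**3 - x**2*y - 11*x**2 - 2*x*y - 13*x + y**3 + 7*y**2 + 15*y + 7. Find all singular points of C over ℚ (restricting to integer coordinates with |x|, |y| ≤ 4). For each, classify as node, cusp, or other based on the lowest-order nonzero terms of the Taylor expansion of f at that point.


Singular points: {(-1, -2)}; classification: cusp.

Compute partial derivatives:
  f_x = -9*x**2 - 2*x*y - 22*x - 2*y - 13.
  f_y = -x**2 - 2*x + 3*y**2 + 14*y + 15.
Scan x_0 ∈ {−4, ..., 4}. For each x_0, f_y(x_0, y) is a polynomial in y; find its integer roots y ∈ {−4, ..., 4}, then test f_x and f at those candidates.
  x = -4: f_y(-4, y) = 3*y**2 + 14*y + 7; no integer root y with |y| ≤ 4.
  x = -3: f_y(-3, y) = 3*y**2 + 14*y + 12; no integer root y with |y| ≤ 4.
  x = -2: f_y(-2, y) = 3*y**2 + 14*y + 15; vanishes at y ∈ {-3}. (-2, -3): f_x = -11 ≠ 0.
  x = -1: f_y(-1, y) = 3*y**2 + 14*y + 16; vanishes at y ∈ {-2}. (-1, -2): f_x = 0, f = 0 — SINGULAR.
  x = 0: f_y(0, y) = 3*y**2 + 14*y + 15; vanishes at y ∈ {-3}. (0, -3): f_x = -7 ≠ 0.
  x = 1: f_y(1, y) = 3*y**2 + 14*y + 12; no integer root y with |y| ≤ 4.
  x = 2: f_y(2, y) = 3*y**2 + 14*y + 7; no integer root y with |y| ≤ 4.
  x = 3: f_y(3, y) = 3*y**2 + 14*y; vanishes at y ∈ {0}. (3, 0): f_x = -160 ≠ 0.
  x = 4: f_y(4, y) = 3*y**2 + 14*y - 9; no integer root y with |y| ≤ 4.
Only singular point on the grid: (-1, -2).
Classify: substitute x = -1 + u, y = -2 + v and expand: f = -3*u**3 - u**2*v + v**3 + v**2.
No constant or linear terms (consistent with a singular point). Quadratic part: v**2. Cubic part: -3*u**3 - u**2*v + v**3.
The quadratic part v**2 is a perfect square, so there is a single (double) tangent line v = 0, i.e. y = -2. Restricting the cubic part to that line (v = 0) leaves -3*u**3 ≠ 0, so f is not divisible by v and the branch is v² ≈ 3*u**3 to lowest order — this is a cusp.
Classification: cusp.


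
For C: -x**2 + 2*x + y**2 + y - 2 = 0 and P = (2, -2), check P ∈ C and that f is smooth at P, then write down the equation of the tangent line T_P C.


Tangent line at P: -2*x - 3*y - 2 = 0.

Step 1: f(2, -2) = 0, so P lies on C.
Step 2: partial derivatives
  f_x(x, y) = 2 - 2*x, f_y(x, y) = 2*y + 1.
  f_x(P) = -2, f_y(P) = -3 (gradient nonzero, so P is smooth).
Step 3: tangent line at P: -2·(x − 2) + -3·(y − -2) = 0.
Expanding: -2*x - 3*y - 2 = 0.


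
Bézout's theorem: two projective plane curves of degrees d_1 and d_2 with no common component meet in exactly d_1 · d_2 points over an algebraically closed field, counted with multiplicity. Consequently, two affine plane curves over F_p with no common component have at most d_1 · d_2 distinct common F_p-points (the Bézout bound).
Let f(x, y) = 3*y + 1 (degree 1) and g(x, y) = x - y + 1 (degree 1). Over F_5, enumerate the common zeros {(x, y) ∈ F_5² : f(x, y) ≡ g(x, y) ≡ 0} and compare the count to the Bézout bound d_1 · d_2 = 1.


Common zeros: {(2, 3)}; count = 1; Bézout bound = 1.

deg(f) = 1, deg(g) = 1, so Bézout bound = 1.
Scan x ∈ F_5. For each x, list the y ∈ F_5 with f(x, y) ≡ 0 and those with g(x, y) ≡ 0 (mod 5); the common zeros in that column are the intersection.
  x = 0: f ≡ 0 at y ∈ {3}; g ≡ 0 at y ∈ {1}; common: ∅.
  x = 1: f ≡ 0 at y ∈ {3}; g ≡ 0 at y ∈ {2}; common: ∅.
  x = 2: f ≡ 0 at y ∈ {3}; g ≡ 0 at y ∈ {3}; common: {3}.
  x = 3: f ≡ 0 at y ∈ {3}; g ≡ 0 at y ∈ {4}; common: ∅.
  x = 4: f ≡ 0 at y ∈ {3}; g ≡ 0 at y ∈ {0}; common: ∅.
Collecting: common zeros = {(2, 3)}, so the count is 1.
Comparison with the Bézout bound: 1 ≤ 1 = deg(f)·deg(g), as expected for curves with no common component (the bound is attained).


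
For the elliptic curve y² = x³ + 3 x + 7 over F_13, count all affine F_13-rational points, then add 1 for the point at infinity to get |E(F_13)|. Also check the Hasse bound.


Affine points = {(3, 2), (3, 11), (5, 2), (5, 11), (8, 6), (8, 7), (9, 3), (9, 10), (10, 6), (10, 7), (12, 4), (12, 9)}; affine count = 12; |E(F_13)| = 13.

Discriminant check: Δ ∝ 4a³ + 27b² = 4·3³ + 27·7² = 4·27 + 27·49 ≡ 1 (mod 13). Nonzero ⇒ E is nonsingular.
For each x ∈ F_13, compute rhs = x³ + 3·x + 7 mod 13, then count y ∈ F_13 with y² ≡ rhs.
  x = 0: rhs = 7, matching y values: none (0 points).
  x = 1: rhs = 11, matching y values: none (0 points).
  x = 2: rhs = 8, matching y values: none (0 points).
  x = 3: rhs = 4, matching y values: 2, 11 (2 points).
  x = 4: rhs = 5, matching y values: none (0 points).
  x = 5: rhs = 4, matching y values: 2, 11 (2 points).
  x = 6: rhs = 7, matching y values: none (0 points).
  x = 7: rhs = 7, matching y values: none (0 points).
  x = 8: rhs = 10, matching y values: 6, 7 (2 points).
  x = 9: rhs = 9, matching y values: 3, 10 (2 points).
  x = 10: rhs = 10, matching y values: 6, 7 (2 points).
  x = 11: rhs = 6, matching y values: none (0 points).
  x = 12: rhs = 3, matching y values: 4, 9 (2 points).
Total affine count: 12.
Full point count |E(F_13)| = 12 + 1 = 13.
Hasse bound: |13 − (13+1)| = |-1| = 1 ≤ 2√13 ≈ 7.2111 ✓.


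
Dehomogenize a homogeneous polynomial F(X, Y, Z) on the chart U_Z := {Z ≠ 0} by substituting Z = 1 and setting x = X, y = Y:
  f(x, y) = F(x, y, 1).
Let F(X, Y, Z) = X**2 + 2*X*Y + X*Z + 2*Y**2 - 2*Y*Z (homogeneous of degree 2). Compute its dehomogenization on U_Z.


f(x, y) = x**2 + 2*x*y + x + 2*y**2 - 2*y

On U_Z we set Z = 1. Each monomial c·X^i·Y^j·Z^k in F becomes c·x^i·y^j·1^k = c·x^i·y^j.
Substituting Z = 1: F(X, Y, 1) = x**2 + 2*x*y + x + 2*y**2 - 2*y.
Note: deg(f) ≤ deg(F) = 2; strict inequality happens when F is divisible by Z (lost terms).


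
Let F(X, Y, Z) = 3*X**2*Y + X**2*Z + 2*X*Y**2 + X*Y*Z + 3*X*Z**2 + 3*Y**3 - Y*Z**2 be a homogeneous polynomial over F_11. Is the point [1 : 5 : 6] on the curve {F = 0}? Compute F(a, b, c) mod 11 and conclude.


F(1,5,6) ≡ 8 (mod 11); P is NOT on the curve.

Evaluate F(1, 5, 6) term-by-term (mod 11).
  3*X**2*Y ↦ 3·1·5·1 = 15
  X**2*Z ↦ 1·1·1·6 = 6
  2*X*Y**2 ↦ 2·1·25·1 = 50
  X*Y*Z ↦ 1·1·5·6 = 30
  3*X*Z**2 ↦ 3·1·1·36 = 108
  3*Y**3 ↦ 3·1·125·1 = 375
  -Y*Z**2 ↦ -1·1·5·36 = -180
Sum: F(1, 5, 6) = (15) + (6) + (50) + (30) + (108) + (375) + (-180) = 404.
Reducing mod 11: 404 ≡ 8 (mod 11).
Since F(a, b, c) ≡ 8 ≠ 0 (mod 11), P does NOT lie on the curve.


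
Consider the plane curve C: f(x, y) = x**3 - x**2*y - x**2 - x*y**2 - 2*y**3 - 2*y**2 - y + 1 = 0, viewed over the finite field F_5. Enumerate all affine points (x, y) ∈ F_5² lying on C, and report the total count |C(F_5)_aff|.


Affine F_5-points: {(0, 2), (2, 0), (2, 3), (3, 3), (4, 2), (4, 3)}; count = 6.

For each of the 25 pairs (x, y) ∈ F_5², evaluate f(x, y) mod 5. Record the zeros.
  x = 0: [0↦1, 1↦1, 2↦0, 3↦1, 4↦2]  zeros at y ∈ {2}
  x = 1: [0↦1, 1↦4, 2↦4, 3↦4, 4↦2]  zeros at y ∈ ∅
  x = 2: [0↦0, 1↦4, 2↦3, 3↦0, 4↦3]  zeros at y ∈ {0, 3}
  x = 3: [0↦4, 1↦2, 2↦3, 3↦0, 4↦1]  zeros at y ∈ {3}
  x = 4: [0↦4, 1↦4, 2↦0, 3↦0, 4↦2]  zeros at y ∈ {2, 3}
Collecting zeros: affine points = {(0, 2), (2, 0), (2, 3), (3, 3), (4, 2), (4, 3)}.
Total count |C(F_5)_aff| = 6.


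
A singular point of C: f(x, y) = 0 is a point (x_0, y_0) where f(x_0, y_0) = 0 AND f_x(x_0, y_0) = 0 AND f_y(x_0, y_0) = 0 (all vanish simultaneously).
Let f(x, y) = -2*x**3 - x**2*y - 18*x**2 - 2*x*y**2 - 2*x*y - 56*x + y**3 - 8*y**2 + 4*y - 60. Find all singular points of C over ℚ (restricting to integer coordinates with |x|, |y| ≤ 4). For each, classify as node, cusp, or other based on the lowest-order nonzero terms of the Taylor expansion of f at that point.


Singular points: {(-3, 1)}; classification: node.

Compute partial derivatives:
  f_x = -6*x**2 - 2*x*y - 36*x - 2*y**2 - 2*y - 56.
  f_y = -x**2 - 4*x*y - 2*x + 3*y**2 - 16*y + 4.
Scan x_0 ∈ {−4, ..., 4}. For each x_0, f_y(x_0, y) is a polynomial in y; find its integer roots y ∈ {−4, ..., 4}, then test f_x and f at those candidates.
  x = -4: f_y(-4, y) = 3*y**2 - 4; no integer root y with |y| ≤ 4.
  x = -3: f_y(-3, y) = 3*y**2 - 4*y + 1; vanishes at y ∈ {1}. (-3, 1): f_x = 0, f = 0 — SINGULAR.
  x = -2: f_y(-2, y) = 3*y**2 - 8*y + 4; vanishes at y ∈ {2}. (-2, 2): f_x = -12 ≠ 0.
  x = -1: f_y(-1, y) = 3*y**2 - 12*y + 5; no integer root y with |y| ≤ 4.
  x = 0: f_y(0, y) = 3*y**2 - 16*y + 4; no integer root y with |y| ≤ 4.
  x = 1: f_y(1, y) = 3*y**2 - 20*y + 1; no integer root y with |y| ≤ 4.
  x = 2: f_y(2, y) = 3*y**2 - 24*y - 4; no integer root y with |y| ≤ 4.
  x = 3: f_y(3, y) = 3*y**2 - 28*y - 11; no integer root y with |y| ≤ 4.
  x = 4: f_y(4, y) = 3*y**2 - 32*y - 20; no integer root y with |y| ≤ 4.
Only singular point on the grid: (-3, 1).
Classify: substitute x = -3 + u, y = 1 + v and expand: f = -2*u**3 - u**2*v - u**2 - 2*u*v**2 + v**3 + v**2.
No constant or linear terms (consistent with a singular point). Quadratic part: -u**2 + v**2. Cubic part: -2*u**3 - u**2*v - 2*u*v**2 + v**3.
The quadratic part v**2 - u**2 = (v − u)(v + u) splits into two distinct linear factors, so there are two distinct tangent lines y − 1 = ±(x − -3) — this is a node (ordinary double point).
Classification: node.


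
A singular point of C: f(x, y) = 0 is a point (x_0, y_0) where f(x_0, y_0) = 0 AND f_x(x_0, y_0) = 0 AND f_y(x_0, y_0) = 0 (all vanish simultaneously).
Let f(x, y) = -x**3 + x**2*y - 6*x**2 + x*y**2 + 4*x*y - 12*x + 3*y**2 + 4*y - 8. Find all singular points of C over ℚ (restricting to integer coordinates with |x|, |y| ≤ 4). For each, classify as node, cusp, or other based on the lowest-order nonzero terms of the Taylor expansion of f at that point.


Singular points: {(-2, 0)}; classification: cusp.

Compute partial derivatives:
  f_x = -3*x**2 + 2*x*y - 12*x + y**2 + 4*y - 12.
  f_y = x**2 + 2*x*y + 4*x + 6*y + 4.
Scan x_0 ∈ {−4, ..., 4}. For each x_0, f_y(x_0, y) is a polynomial in y; find its integer roots y ∈ {−4, ..., 4}, then test f_x and f at those candidates.
  x = -4: f_y(-4, y) = 4 - 2*y; vanishes at y ∈ {2}. (-4, 2): f_x = -16 ≠ 0.
  x = -3: f_y(-3, y) = 1; no integer root y with |y| ≤ 4.
  x = -2: f_y(-2, y) = 2*y; vanishes at y ∈ {0}. (-2, 0): f_x = 0, f = 0 — SINGULAR.
  x = -1: f_y(-1, y) = 4*y + 1; no integer root y with |y| ≤ 4.
  x = 0: f_y(0, y) = 6*y + 4; no integer root y with |y| ≤ 4.
  x = 1: f_y(1, y) = 8*y + 9; no integer root y with |y| ≤ 4.
  x = 2: f_y(2, y) = 10*y + 16; no integer root y with |y| ≤ 4.
  x = 3: f_y(3, y) = 12*y + 25; no integer root y with |y| ≤ 4.
  x = 4: f_y(4, y) = 14*y + 36; no integer root y with |y| ≤ 4.
Only singular point on the grid: (-2, 0).
Classify: substitute x = -2 + u, y = 0 + v and expand: f = -u**3 + u**2*v + u*v**2 + v**2.
No constant or linear terms (consistent with a singular point). Quadratic part: v**2. Cubic part: -u**3 + u**2*v + u*v**2.
The quadratic part v**2 is a perfect square, so there is a single (double) tangent line v = 0, i.e. y = 0. Restricting the cubic part to that line (v = 0) leaves -u**3 ≠ 0, so f is not divisible by v and the branch is v² ≈ u**3 to lowest order — this is a cusp.
Classification: cusp.


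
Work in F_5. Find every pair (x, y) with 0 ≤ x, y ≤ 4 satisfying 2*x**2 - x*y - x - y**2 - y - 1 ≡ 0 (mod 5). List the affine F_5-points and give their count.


Affine F_5-points: {(1, 0), (1, 3), (2, 0), (2, 2)}; count = 4.

For each of the 25 pairs (x, y) ∈ F_5², evaluate f(x, y) mod 5. Record the zeros.
  x = 0: [0↦4, 1↦2, 2↦3, 3↦2, 4↦4]  zeros at y ∈ ∅
  x = 1: [0↦0, 1↦2, 2↦2, 3↦0, 4↦1]  zeros at y ∈ {0, 3}
  x = 2: [0↦0, 1↦1, 2↦0, 3↦2, 4↦2]  zeros at y ∈ {0, 2}
  x = 3: [0↦4, 1↦4, 2↦2, 3↦3, 4↦2]  zeros at y ∈ ∅
  x = 4: [0↦2, 1↦1, 2↦3, 3↦3, 4↦1]  zeros at y ∈ ∅
Collecting zeros: affine points = {(1, 0), (1, 3), (2, 0), (2, 2)}.
Total count |C(F_5)_aff| = 4.


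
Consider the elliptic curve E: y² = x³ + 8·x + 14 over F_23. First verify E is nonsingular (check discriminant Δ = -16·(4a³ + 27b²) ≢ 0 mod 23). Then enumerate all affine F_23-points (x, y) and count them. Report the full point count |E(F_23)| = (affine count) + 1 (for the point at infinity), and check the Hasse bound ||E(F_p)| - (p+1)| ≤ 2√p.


Affine points = {(1, 0), (4, 8), (4, 15), (5, 8), (5, 15), (6, 5), (6, 18), (10, 6), (10, 17), (14, 8), (14, 15), (15, 6), (15, 17), (16, 11), (16, 12), (17, 7), (17, 16), (20, 3), (20, 20), (21, 6), (21, 17)}; affine count = 21; |E(F_23)| = 22.

Discriminant check: Δ ∝ 4a³ + 27b² = 4·8³ + 27·14² = 4·512 + 27·196 ≡ 3 (mod 23). Nonzero ⇒ E is nonsingular.
For each x ∈ F_23, compute rhs = x³ + 8·x + 14 mod 23, then count y ∈ F_23 with y² ≡ rhs.
  x = 0: rhs = 14, matching y values: none (0 points).
  x = 1: rhs = 0, matching y values: 0 (1 points).
  x = 2: rhs = 15, matching y values: none (0 points).
  x = 3: rhs = 19, matching y values: none (0 points).
  x = 4: rhs = 18, matching y values: 8, 15 (2 points).
  x = 5: rhs = 18, matching y values: 8, 15 (2 points).
  x = 6: rhs = 2, matching y values: 5, 18 (2 points).
  x = 7: rhs = 22, matching y values: none (0 points).
  x = 8: rhs = 15, matching y values: none (0 points).
  x = 9: rhs = 10, matching y values: none (0 points).
  x = 10: rhs = 13, matching y values: 6, 17 (2 points).
  x = 11: rhs = 7, matching y values: none (0 points).
  x = 12: rhs = 21, matching y values: none (0 points).
  x = 13: rhs = 15, matching y values: none (0 points).
  x = 14: rhs = 18, matching y values: 8, 15 (2 points).
  x = 15: rhs = 13, matching y values: 6, 17 (2 points).
  x = 16: rhs = 6, matching y values: 11, 12 (2 points).
  x = 17: rhs = 3, matching y values: 7, 16 (2 points).
  x = 18: rhs = 10, matching y values: none (0 points).
  x = 19: rhs = 10, matching y values: none (0 points).
  x = 20: rhs = 9, matching y values: 3, 20 (2 points).
  x = 21: rhs = 13, matching y values: 6, 17 (2 points).
  x = 22: rhs = 5, matching y values: none (0 points).
Total affine count: 21.
Full point count |E(F_23)| = 21 + 1 = 22.
Hasse bound: |22 − (23+1)| = |-2| = 2 ≤ 2√23 ≈ 9.5917 ✓.


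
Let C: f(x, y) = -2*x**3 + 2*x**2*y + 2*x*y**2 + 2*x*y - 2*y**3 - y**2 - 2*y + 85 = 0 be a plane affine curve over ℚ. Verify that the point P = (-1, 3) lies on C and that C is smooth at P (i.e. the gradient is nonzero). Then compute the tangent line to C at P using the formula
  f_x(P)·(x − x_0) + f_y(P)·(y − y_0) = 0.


Tangent line at P: 6*x - 74*y + 228 = 0.

Step 1: f(-1, 3) = 0, so P lies on C.
Step 2: partial derivatives
  f_x(x, y) = -6*x**2 + 4*x*y + 2*y**2 + 2*y, f_y(x, y) = 2*x**2 + 4*x*y + 2*x - 6*y**2 - 2*y - 2.
  f_x(P) = 6, f_y(P) = -74 (gradient nonzero, so P is smooth).
Step 3: tangent line at P: 6·(x − -1) + -74·(y − 3) = 0.
Expanding: 6*x - 74*y + 228 = 0.


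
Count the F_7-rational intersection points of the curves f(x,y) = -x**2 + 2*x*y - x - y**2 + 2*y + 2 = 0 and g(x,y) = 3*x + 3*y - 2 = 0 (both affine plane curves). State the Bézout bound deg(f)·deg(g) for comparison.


Common zeros: {(5, 5), (6, 4)}; count = 2; Bézout bound = 2.

deg(f) = 2, deg(g) = 1, so Bézout bound = 2.
Scan x ∈ F_7. For each x, list the y ∈ F_7 with f(x, y) ≡ 0 and those with g(x, y) ≡ 0 (mod 7); the common zeros in that column are the intersection.
  x = 0: f ≡ 0 at y ∈ ∅; g ≡ 0 at y ∈ {3}; common: ∅.
  x = 1: f ≡ 0 at y ∈ {0, 4}; g ≡ 0 at y ∈ {2}; common: ∅.
  x = 2: f ≡ 0 at y ∈ ∅; g ≡ 0 at y ∈ {1}; common: ∅.
  x = 3: f ≡ 0 at y ∈ ∅; g ≡ 0 at y ∈ {0}; common: ∅.
  x = 4: f ≡ 0 at y ∈ {5}; g ≡ 0 at y ∈ {6}; common: ∅.
  x = 5: f ≡ 0 at y ∈ {0, 5}; g ≡ 0 at y ∈ {5}; common: {5}.
  x = 6: f ≡ 0 at y ∈ {3, 4}; g ≡ 0 at y ∈ {4}; common: {4}.
Collecting: common zeros = {(5, 5), (6, 4)}, so the count is 2.
Comparison with the Bézout bound: 2 ≤ 2 = deg(f)·deg(g), as expected for curves with no common component (the bound is attained).


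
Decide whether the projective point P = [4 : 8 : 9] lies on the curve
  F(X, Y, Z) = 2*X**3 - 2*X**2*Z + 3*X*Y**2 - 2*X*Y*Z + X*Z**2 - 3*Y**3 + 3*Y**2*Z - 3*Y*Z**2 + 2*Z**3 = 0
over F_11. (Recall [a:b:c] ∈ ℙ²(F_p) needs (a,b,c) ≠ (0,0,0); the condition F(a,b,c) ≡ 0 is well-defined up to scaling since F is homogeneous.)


F(4,8,9) ≡ 7 (mod 11); P is NOT on the curve.

Evaluate F(4, 8, 9) term-by-term (mod 11).
  2*X**3 ↦ 2·64·1·1 = 128
  -2*X**2*Z ↦ -2·16·1·9 = -288
  3*X*Y**2 ↦ 3·4·64·1 = 768
  -2*X*Y*Z ↦ -2·4·8·9 = -576
  X*Z**2 ↦ 1·4·1·81 = 324
  -3*Y**3 ↦ -3·1·512·1 = -1536
  3*Y**2*Z ↦ 3·1·64·9 = 1728
  -3*Y*Z**2 ↦ -3·1·8·81 = -1944
  2*Z**3 ↦ 2·1·1·729 = 1458
Sum: F(4, 8, 9) = (128) + (-288) + (768) + (-576) + (324) + (-1536) + (1728) + (-1944) + (1458) = 62.
Reducing mod 11: 62 ≡ 7 (mod 11).
Since F(a, b, c) ≡ 7 ≠ 0 (mod 11), P does NOT lie on the curve.


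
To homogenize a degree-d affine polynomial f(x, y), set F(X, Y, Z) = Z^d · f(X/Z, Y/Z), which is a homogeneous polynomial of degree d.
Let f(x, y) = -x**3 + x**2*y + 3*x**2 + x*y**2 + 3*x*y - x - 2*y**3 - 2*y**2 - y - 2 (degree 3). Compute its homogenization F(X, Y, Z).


F(X, Y, Z) = -X**3 + X**2*Y + 3*X**2*Z + X*Y**2 + 3*X*Y*Z - X*Z**2 - 2*Y**3 - 2*Y**2*Z - Y*Z**2 - 2*Z**3

deg(f) = 3.
Substitute x = X/Z, y = Y/Z into f, then multiply by Z^3.
  monomial -1·x^3·y^0 ↦ -1·X^3·Y^0·Z^0.
  monomial 1·x^2·y^1 ↦ 1·X^2·Y^1·Z^0.
  monomial 3·x^2·y^0 ↦ 3·X^2·Y^0·Z^1.
  monomial 1·x^1·y^2 ↦ 1·X^1·Y^2·Z^0.
  monomial 3·x^1·y^1 ↦ 3·X^1·Y^1·Z^1.
  monomial -1·x^1·y^0 ↦ -1·X^1·Y^0·Z^2.
  monomial -2·x^0·y^3 ↦ -2·X^0·Y^3·Z^0.
  monomial -2·x^0·y^2 ↦ -2·X^0·Y^2·Z^1.
  monomial -1·x^0·y^1 ↦ -1·X^0·Y^1·Z^2.
  monomial -2·x^0·y^0 ↦ -2·X^0·Y^0·Z^3.
Collecting: F(X, Y, Z) = -X**3 + X**2*Y + 3*X**2*Z + X*Y**2 + 3*X*Y*Z - X*Z**2 - 2*Y**3 - 2*Y**2*Z - Y*Z**2 - 2*Z**3.


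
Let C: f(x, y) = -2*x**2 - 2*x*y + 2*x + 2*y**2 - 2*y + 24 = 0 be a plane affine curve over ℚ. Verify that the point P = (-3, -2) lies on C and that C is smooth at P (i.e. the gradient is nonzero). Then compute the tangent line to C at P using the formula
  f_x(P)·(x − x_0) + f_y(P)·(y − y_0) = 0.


Tangent line at P: 18*x - 4*y + 46 = 0.

Step 1: f(-3, -2) = 0, so P lies on C.
Step 2: partial derivatives
  f_x(x, y) = -4*x - 2*y + 2, f_y(x, y) = -2*x + 4*y - 2.
  f_x(P) = 18, f_y(P) = -4 (gradient nonzero, so P is smooth).
Step 3: tangent line at P: 18·(x − -3) + -4·(y − -2) = 0.
Expanding: 18*x - 4*y + 46 = 0.


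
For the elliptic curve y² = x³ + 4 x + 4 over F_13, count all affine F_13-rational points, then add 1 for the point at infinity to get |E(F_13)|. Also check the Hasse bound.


Affine points = {(0, 2), (0, 11), (1, 3), (1, 10), (3, 2), (3, 11), (6, 6), (6, 7), (10, 2), (10, 11), (11, 1), (11, 12), (12, 5), (12, 8)}; affine count = 14; |E(F_13)| = 15.

Discriminant check: Δ ∝ 4a³ + 27b² = 4·4³ + 27·4² = 4·64 + 27·16 ≡ 12 (mod 13). Nonzero ⇒ E is nonsingular.
For each x ∈ F_13, compute rhs = x³ + 4·x + 4 mod 13, then count y ∈ F_13 with y² ≡ rhs.
  x = 0: rhs = 4, matching y values: 2, 11 (2 points).
  x = 1: rhs = 9, matching y values: 3, 10 (2 points).
  x = 2: rhs = 7, matching y values: none (0 points).
  x = 3: rhs = 4, matching y values: 2, 11 (2 points).
  x = 4: rhs = 6, matching y values: none (0 points).
  x = 5: rhs = 6, matching y values: none (0 points).
  x = 6: rhs = 10, matching y values: 6, 7 (2 points).
  x = 7: rhs = 11, matching y values: none (0 points).
  x = 8: rhs = 2, matching y values: none (0 points).
  x = 9: rhs = 2, matching y values: none (0 points).
  x = 10: rhs = 4, matching y values: 2, 11 (2 points).
  x = 11: rhs = 1, matching y values: 1, 12 (2 points).
  x = 12: rhs = 12, matching y values: 5, 8 (2 points).
Total affine count: 14.
Full point count |E(F_13)| = 14 + 1 = 15.
Hasse bound: |15 − (13+1)| = |1| = 1 ≤ 2√13 ≈ 7.2111 ✓.


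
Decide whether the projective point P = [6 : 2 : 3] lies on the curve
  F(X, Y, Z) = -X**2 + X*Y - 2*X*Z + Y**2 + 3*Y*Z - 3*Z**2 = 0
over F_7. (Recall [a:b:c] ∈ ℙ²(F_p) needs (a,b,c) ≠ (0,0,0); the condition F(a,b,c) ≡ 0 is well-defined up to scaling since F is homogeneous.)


F(6,2,3) ≡ 5 (mod 7); P is NOT on the curve.

Evaluate F(6, 2, 3) term-by-term (mod 7).
  -X**2 ↦ -1·36·1·1 = -36
  X*Y ↦ 1·6·2·1 = 12
  -2*X*Z ↦ -2·6·1·3 = -36
  Y**2 ↦ 1·1·4·1 = 4
  3*Y*Z ↦ 3·1·2·3 = 18
  -3*Z**2 ↦ -3·1·1·9 = -27
Sum: F(6, 2, 3) = (-36) + (12) + (-36) + (4) + (18) + (-27) = -65.
Reducing mod 7: -65 ≡ 5 (mod 7).
Since F(a, b, c) ≡ 5 ≠ 0 (mod 7), P does NOT lie on the curve.


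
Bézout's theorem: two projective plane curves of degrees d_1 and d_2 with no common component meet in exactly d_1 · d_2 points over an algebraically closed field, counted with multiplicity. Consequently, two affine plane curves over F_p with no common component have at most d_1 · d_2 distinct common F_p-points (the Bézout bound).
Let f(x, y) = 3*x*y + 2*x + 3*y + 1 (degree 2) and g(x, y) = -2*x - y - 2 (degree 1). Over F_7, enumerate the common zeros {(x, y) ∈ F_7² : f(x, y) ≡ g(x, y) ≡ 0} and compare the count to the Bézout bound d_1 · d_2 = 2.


Common zeros: {(1, 3), (2, 1)}; count = 2; Bézout bound = 2.

deg(f) = 2, deg(g) = 1, so Bézout bound = 2.
Scan x ∈ F_7. For each x, list the y ∈ F_7 with f(x, y) ≡ 0 and those with g(x, y) ≡ 0 (mod 7); the common zeros in that column are the intersection.
  x = 0: f ≡ 0 at y ∈ {2}; g ≡ 0 at y ∈ {5}; common: ∅.
  x = 1: f ≡ 0 at y ∈ {3}; g ≡ 0 at y ∈ {3}; common: {3}.
  x = 2: f ≡ 0 at y ∈ {1}; g ≡ 0 at y ∈ {1}; common: {1}.
  x = 3: f ≡ 0 at y ∈ {0}; g ≡ 0 at y ∈ {6}; common: ∅.
  x = 4: f ≡ 0 at y ∈ {5}; g ≡ 0 at y ∈ {4}; common: ∅.
  x = 5: f ≡ 0 at y ∈ {6}; g ≡ 0 at y ∈ {2}; common: ∅.
  x = 6: f ≡ 0 at y ∈ ∅; g ≡ 0 at y ∈ {0}; common: ∅.
Collecting: common zeros = {(1, 3), (2, 1)}, so the count is 2.
Comparison with the Bézout bound: 2 ≤ 2 = deg(f)·deg(g), as expected for curves with no common component (the bound is attained).


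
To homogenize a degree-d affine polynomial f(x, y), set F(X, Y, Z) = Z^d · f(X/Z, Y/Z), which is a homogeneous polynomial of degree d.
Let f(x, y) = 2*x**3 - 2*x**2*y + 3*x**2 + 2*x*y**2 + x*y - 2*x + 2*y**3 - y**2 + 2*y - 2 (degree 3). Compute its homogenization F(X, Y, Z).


F(X, Y, Z) = 2*X**3 - 2*X**2*Y + 3*X**2*Z + 2*X*Y**2 + X*Y*Z - 2*X*Z**2 + 2*Y**3 - Y**2*Z + 2*Y*Z**2 - 2*Z**3

deg(f) = 3.
Substitute x = X/Z, y = Y/Z into f, then multiply by Z^3.
  monomial 2·x^3·y^0 ↦ 2·X^3·Y^0·Z^0.
  monomial -2·x^2·y^1 ↦ -2·X^2·Y^1·Z^0.
  monomial 3·x^2·y^0 ↦ 3·X^2·Y^0·Z^1.
  monomial 2·x^1·y^2 ↦ 2·X^1·Y^2·Z^0.
  monomial 1·x^1·y^1 ↦ 1·X^1·Y^1·Z^1.
  monomial -2·x^1·y^0 ↦ -2·X^1·Y^0·Z^2.
  monomial 2·x^0·y^3 ↦ 2·X^0·Y^3·Z^0.
  monomial -1·x^0·y^2 ↦ -1·X^0·Y^2·Z^1.
  monomial 2·x^0·y^1 ↦ 2·X^0·Y^1·Z^2.
  monomial -2·x^0·y^0 ↦ -2·X^0·Y^0·Z^3.
Collecting: F(X, Y, Z) = 2*X**3 - 2*X**2*Y + 3*X**2*Z + 2*X*Y**2 + X*Y*Z - 2*X*Z**2 + 2*Y**3 - Y**2*Z + 2*Y*Z**2 - 2*Z**3.


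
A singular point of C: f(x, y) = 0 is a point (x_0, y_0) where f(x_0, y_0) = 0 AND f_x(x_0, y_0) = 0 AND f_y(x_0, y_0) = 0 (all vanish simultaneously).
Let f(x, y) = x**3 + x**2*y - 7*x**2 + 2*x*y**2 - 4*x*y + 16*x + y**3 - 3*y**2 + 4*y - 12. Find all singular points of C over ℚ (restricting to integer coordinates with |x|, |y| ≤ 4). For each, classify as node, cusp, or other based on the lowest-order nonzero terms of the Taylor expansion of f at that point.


Singular points: {(2, 0)}; classification: node.

Compute partial derivatives:
  f_x = 3*x**2 + 2*x*y - 14*x + 2*y**2 - 4*y + 16.
  f_y = x**2 + 4*x*y - 4*x + 3*y**2 - 6*y + 4.
Scan x_0 ∈ {−4, ..., 4}. For each x_0, f_y(x_0, y) is a polynomial in y; find its integer roots y ∈ {−4, ..., 4}, then test f_x and f at those candidates.
  x = -4: f_y(-4, y) = 3*y**2 - 22*y + 36; no integer root y with |y| ≤ 4.
  x = -3: f_y(-3, y) = 3*y**2 - 18*y + 25; no integer root y with |y| ≤ 4.
  x = -2: f_y(-2, y) = 3*y**2 - 14*y + 16; vanishes at y ∈ {2}. (-2, 2): f_x = 48 ≠ 0.
  x = -1: f_y(-1, y) = 3*y**2 - 10*y + 9; no integer root y with |y| ≤ 4.
  x = 0: f_y(0, y) = 3*y**2 - 6*y + 4; no integer root y with |y| ≤ 4.
  x = 1: f_y(1, y) = 3*y**2 - 2*y + 1; no integer root y with |y| ≤ 4.
  x = 2: f_y(2, y) = 3*y**2 + 2*y; vanishes at y ∈ {0}. (2, 0): f_x = 0, f = 0 — SINGULAR.
  x = 3: f_y(3, y) = 3*y**2 + 6*y + 1; no integer root y with |y| ≤ 4.
  x = 4: f_y(4, y) = 3*y**2 + 10*y + 4; no integer root y with |y| ≤ 4.
Only singular point on the grid: (2, 0).
Classify: substitute x = 2 + u, y = 0 + v and expand: f = u**3 + u**2*v - u**2 + 2*u*v**2 + v**3 + v**2.
No constant or linear terms (consistent with a singular point). Quadratic part: -u**2 + v**2. Cubic part: u**3 + u**2*v + 2*u*v**2 + v**3.
The quadratic part v**2 - u**2 = (v − u)(v + u) splits into two distinct linear factors, so there are two distinct tangent lines y − 0 = ±(x − 2) — this is a node (ordinary double point).
Classification: node.


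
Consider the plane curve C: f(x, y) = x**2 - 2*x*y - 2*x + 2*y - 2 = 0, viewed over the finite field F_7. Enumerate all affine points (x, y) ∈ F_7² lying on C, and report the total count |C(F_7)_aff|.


Affine F_7-points: {(0, 1), (2, 6), (3, 2), (4, 1), (5, 6), (6, 5)}; count = 6.

For each of the 49 pairs (x, y) ∈ F_7², evaluate f(x, y) mod 7. Record the zeros.
  x = 0: [0↦5, 1↦0, 2↦2, 3↦4, 4↦6, 5↦1, 6↦3]  zeros at y ∈ {1}
  x = 1: [0↦4, 1↦4, 2↦4, 3↦4, 4↦4, 5↦4, 6↦4]  zeros at y ∈ ∅
  x = 2: [0↦5, 1↦3, 2↦1, 3↦6, 4↦4, 5↦2, 6↦0]  zeros at y ∈ {6}
  x = 3: [0↦1, 1↦4, 2↦0, 3↦3, 4↦6, 5↦2, 6↦5]  zeros at y ∈ {2}
  x = 4: [0↦6, 1↦0, 2↦1, 3↦2, 4↦3, 5↦4, 6↦5]  zeros at y ∈ {1}
  x = 5: [0↦6, 1↦5, 2↦4, 3↦3, 4↦2, 5↦1, 6↦0]  zeros at y ∈ {6}
  x = 6: [0↦1, 1↦5, 2↦2, 3↦6, 4↦3, 5↦0, 6↦4]  zeros at y ∈ {5}
Collecting zeros: affine points = {(0, 1), (2, 6), (3, 2), (4, 1), (5, 6), (6, 5)}.
Total count |C(F_7)_aff| = 6.


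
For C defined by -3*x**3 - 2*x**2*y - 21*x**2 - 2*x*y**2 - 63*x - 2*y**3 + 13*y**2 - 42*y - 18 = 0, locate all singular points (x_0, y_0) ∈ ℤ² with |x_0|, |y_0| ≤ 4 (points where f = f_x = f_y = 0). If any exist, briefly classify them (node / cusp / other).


Singular points: {(-3, 3)}; classification: cusp.

Compute partial derivatives:
  f_x = -9*x**2 - 4*x*y - 42*x - 2*y**2 - 63.
  f_y = -2*x**2 - 4*x*y - 6*y**2 + 26*y - 42.
Scan x_0 ∈ {−4, ..., 4}. For each x_0, f_y(x_0, y) is a polynomial in y; find its integer roots y ∈ {−4, ..., 4}, then test f_x and f at those candidates.
  x = -4: f_y(-4, y) = -6*y**2 + 42*y - 74; no integer root y with |y| ≤ 4.
  x = -3: f_y(-3, y) = -6*y**2 + 38*y - 60; vanishes at y ∈ {3}. (-3, 3): f_x = 0, f = 0 — SINGULAR.
  x = -2: f_y(-2, y) = -6*y**2 + 34*y - 50; no integer root y with |y| ≤ 4.
  x = -1: f_y(-1, y) = -6*y**2 + 30*y - 44; no integer root y with |y| ≤ 4.
  x = 0: f_y(0, y) = -6*y**2 + 26*y - 42; no integer root y with |y| ≤ 4.
  x = 1: f_y(1, y) = -6*y**2 + 22*y - 44; no integer root y with |y| ≤ 4.
  x = 2: f_y(2, y) = -6*y**2 + 18*y - 50; no integer root y with |y| ≤ 4.
  x = 3: f_y(3, y) = -6*y**2 + 14*y - 60; no integer root y with |y| ≤ 4.
  x = 4: f_y(4, y) = -6*y**2 + 10*y - 74; no integer root y with |y| ≤ 4.
Only singular point on the grid: (-3, 3).
Classify: substitute x = -3 + u, y = 3 + v and expand: f = -3*u**3 - 2*u**2*v - 2*u*v**2 - 2*v**3 + v**2.
No constant or linear terms (consistent with a singular point). Quadratic part: v**2. Cubic part: -3*u**3 - 2*u**2*v - 2*u*v**2 - 2*v**3.
The quadratic part v**2 is a perfect square, so there is a single (double) tangent line v = 0, i.e. y = 3. Restricting the cubic part to that line (v = 0) leaves -3*u**3 ≠ 0, so f is not divisible by v and the branch is v² ≈ 3*u**3 to lowest order — this is a cusp.
Classification: cusp.


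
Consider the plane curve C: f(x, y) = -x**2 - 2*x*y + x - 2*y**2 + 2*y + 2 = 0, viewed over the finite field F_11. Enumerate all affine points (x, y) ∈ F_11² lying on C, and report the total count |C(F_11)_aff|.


Affine F_11-points: {(0, 4), (0, 8), (1, 1), (1, 10), (2, 0), (2, 10), (4, 4), (7, 8), (9, 1), (9, 2), (10, 0), (10, 2)}; count = 12.

For each of the 121 pairs (x, y) ∈ F_11², evaluate f(x, y) mod 11. Record the zeros.
  x = 0: [0↦2, 1↦2, 2↦9, 3↦1, 4↦0, 5↦6, 6↦8, 7↦6, 8↦0, 9↦1, 10↦9]  zeros at y ∈ {4, 8}
  x = 1: [0↦2, 1↦0, 2↦5, 3↦6, 4↦3, 5↦7, 6↦7, 7↦3, 8↦6, 9↦5, 10↦0]  zeros at y ∈ {1, 10}
  x = 2: [0↦0, 1↦7, 2↦10, 3↦9, 4↦4, 5↦6, 6↦4, 7↦9, 8↦10, 9↦7, 10↦0]  zeros at y ∈ {0, 10}
  x = 3: [0↦7, 1↦1, 2↦2, 3↦10, 4↦3, 5↦3, 6↦10, 7↦2, 8↦1, 9↦7, 10↦9]  zeros at y ∈ ∅
  x = 4: [0↦1, 1↦4, 2↦3, 3↦9, 4↦0, 5↦9, 6↦3, 7↦4, 8↦1, 9↦5, 10↦5]  zeros at y ∈ {4}
  x = 5: [0↦4, 1↦5, 2↦2, 3↦6, 4↦6, 5↦2, 6↦5, 7↦4, 8↦10, 9↦1, 10↦10]  zeros at y ∈ ∅
  x = 6: [0↦5, 1↦4, 2↦10, 3↦1, 4↦10, 5↦4, 6↦5, 7↦2, 8↦6, 9↦6, 10↦2]  zeros at y ∈ ∅
  x = 7: [0↦4, 1↦1, 2↦5, 3↦5, 4↦1, 5↦4, 6↦3, 7↦9, 8↦0, 9↦9, 10↦3]  zeros at y ∈ {8}
  x = 8: [0↦1, 1↦7, 2↦9, 3↦7, 4↦1, 5↦2, 6↦10, 7↦3, 8↦3, 9↦10, 10↦2]  zeros at y ∈ ∅
  x = 9: [0↦7, 1↦0, 2↦0, 3↦7, 4↦10, 5↦9, 6↦4, 7↦6, 8↦4, 9↦9, 10↦10]  zeros at y ∈ {1, 2}
  x = 10: [0↦0, 1↦2, 2↦0, 3↦5, 4↦6, 5↦3, 6↦7, 7↦7, 8↦3, 9↦6, 10↦5]  zeros at y ∈ {0, 2}
Collecting zeros: affine points = {(0, 4), (0, 8), (1, 1), (1, 10), (2, 0), (2, 10), (4, 4), (7, 8), (9, 1), (9, 2), (10, 0), (10, 2)}.
Total count |C(F_11)_aff| = 12.


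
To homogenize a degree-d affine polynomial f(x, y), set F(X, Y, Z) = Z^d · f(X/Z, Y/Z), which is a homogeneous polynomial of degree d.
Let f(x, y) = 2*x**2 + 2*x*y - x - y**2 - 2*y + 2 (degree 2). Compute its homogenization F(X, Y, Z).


F(X, Y, Z) = 2*X**2 + 2*X*Y - X*Z - Y**2 - 2*Y*Z + 2*Z**2

deg(f) = 2.
Substitute x = X/Z, y = Y/Z into f, then multiply by Z^2.
  monomial 2·x^2·y^0 ↦ 2·X^2·Y^0·Z^0.
  monomial 2·x^1·y^1 ↦ 2·X^1·Y^1·Z^0.
  monomial -1·x^1·y^0 ↦ -1·X^1·Y^0·Z^1.
  monomial -1·x^0·y^2 ↦ -1·X^0·Y^2·Z^0.
  monomial -2·x^0·y^1 ↦ -2·X^0·Y^1·Z^1.
  monomial 2·x^0·y^0 ↦ 2·X^0·Y^0·Z^2.
Collecting: F(X, Y, Z) = 2*X**2 + 2*X*Y - X*Z - Y**2 - 2*Y*Z + 2*Z**2.


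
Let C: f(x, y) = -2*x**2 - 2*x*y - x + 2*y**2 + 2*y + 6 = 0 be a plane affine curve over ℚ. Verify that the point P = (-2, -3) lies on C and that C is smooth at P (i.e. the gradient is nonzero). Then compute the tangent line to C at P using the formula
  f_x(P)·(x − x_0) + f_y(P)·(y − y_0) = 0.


Tangent line at P: 13*x - 6*y + 8 = 0.

Step 1: f(-2, -3) = 0, so P lies on C.
Step 2: partial derivatives
  f_x(x, y) = -4*x - 2*y - 1, f_y(x, y) = -2*x + 4*y + 2.
  f_x(P) = 13, f_y(P) = -6 (gradient nonzero, so P is smooth).
Step 3: tangent line at P: 13·(x − -2) + -6·(y − -3) = 0.
Expanding: 13*x - 6*y + 8 = 0.


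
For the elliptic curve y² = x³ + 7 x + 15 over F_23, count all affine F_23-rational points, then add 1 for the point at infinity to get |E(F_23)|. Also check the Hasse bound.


Affine points = {(1, 0), (7, 4), (7, 19), (8, 10), (8, 13), (9, 5), (9, 18), (10, 2), (10, 21), (13, 7), (13, 16), (18, 4), (18, 19), (20, 6), (20, 17), (21, 4), (21, 19)}; affine count = 17; |E(F_23)| = 18.

Discriminant check: Δ ∝ 4a³ + 27b² = 4·7³ + 27·15² = 4·343 + 27·225 ≡ 18 (mod 23). Nonzero ⇒ E is nonsingular.
For each x ∈ F_23, compute rhs = x³ + 7·x + 15 mod 23, then count y ∈ F_23 with y² ≡ rhs.
  x = 0: rhs = 15, matching y values: none (0 points).
  x = 1: rhs = 0, matching y values: 0 (1 points).
  x = 2: rhs = 14, matching y values: none (0 points).
  x = 3: rhs = 17, matching y values: none (0 points).
  x = 4: rhs = 15, matching y values: none (0 points).
  x = 5: rhs = 14, matching y values: none (0 points).
  x = 6: rhs = 20, matching y values: none (0 points).
  x = 7: rhs = 16, matching y values: 4, 19 (2 points).
  x = 8: rhs = 8, matching y values: 10, 13 (2 points).
  x = 9: rhs = 2, matching y values: 5, 18 (2 points).
  x = 10: rhs = 4, matching y values: 2, 21 (2 points).
  x = 11: rhs = 20, matching y values: none (0 points).
  x = 12: rhs = 10, matching y values: none (0 points).
  x = 13: rhs = 3, matching y values: 7, 16 (2 points).
  x = 14: rhs = 5, matching y values: none (0 points).
  x = 15: rhs = 22, matching y values: none (0 points).
  x = 16: rhs = 14, matching y values: none (0 points).
  x = 17: rhs = 10, matching y values: none (0 points).
  x = 18: rhs = 16, matching y values: 4, 19 (2 points).
  x = 19: rhs = 15, matching y values: none (0 points).
  x = 20: rhs = 13, matching y values: 6, 17 (2 points).
  x = 21: rhs = 16, matching y values: 4, 19 (2 points).
  x = 22: rhs = 7, matching y values: none (0 points).
Total affine count: 17.
Full point count |E(F_23)| = 17 + 1 = 18.
Hasse bound: |18 − (23+1)| = |-6| = 6 ≤ 2√23 ≈ 9.5917 ✓.


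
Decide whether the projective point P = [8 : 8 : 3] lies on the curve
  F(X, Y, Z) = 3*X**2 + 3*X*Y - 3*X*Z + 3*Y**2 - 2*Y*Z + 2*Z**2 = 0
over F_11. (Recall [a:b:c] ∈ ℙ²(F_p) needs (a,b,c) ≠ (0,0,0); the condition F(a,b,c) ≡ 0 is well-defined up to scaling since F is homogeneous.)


F(8,8,3) ≡ 1 (mod 11); P is NOT on the curve.

Evaluate F(8, 8, 3) term-by-term (mod 11).
  3*X**2 ↦ 3·64·1·1 = 192
  3*X*Y ↦ 3·8·8·1 = 192
  -3*X*Z ↦ -3·8·1·3 = -72
  3*Y**2 ↦ 3·1·64·1 = 192
  -2*Y*Z ↦ -2·1·8·3 = -48
  2*Z**2 ↦ 2·1·1·9 = 18
Sum: F(8, 8, 3) = (192) + (192) + (-72) + (192) + (-48) + (18) = 474.
Reducing mod 11: 474 ≡ 1 (mod 11).
Since F(a, b, c) ≡ 1 ≠ 0 (mod 11), P does NOT lie on the curve.


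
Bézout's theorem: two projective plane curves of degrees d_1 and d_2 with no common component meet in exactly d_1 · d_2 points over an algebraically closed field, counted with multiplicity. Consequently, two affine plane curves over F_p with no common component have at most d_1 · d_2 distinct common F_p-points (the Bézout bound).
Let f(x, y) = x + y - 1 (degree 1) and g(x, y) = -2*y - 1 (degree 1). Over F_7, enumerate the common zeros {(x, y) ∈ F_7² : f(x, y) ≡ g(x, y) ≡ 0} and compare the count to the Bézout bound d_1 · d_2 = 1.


Common zeros: {(5, 3)}; count = 1; Bézout bound = 1.

deg(f) = 1, deg(g) = 1, so Bézout bound = 1.
Scan x ∈ F_7. For each x, list the y ∈ F_7 with f(x, y) ≡ 0 and those with g(x, y) ≡ 0 (mod 7); the common zeros in that column are the intersection.
  x = 0: f ≡ 0 at y ∈ {1}; g ≡ 0 at y ∈ {3}; common: ∅.
  x = 1: f ≡ 0 at y ∈ {0}; g ≡ 0 at y ∈ {3}; common: ∅.
  x = 2: f ≡ 0 at y ∈ {6}; g ≡ 0 at y ∈ {3}; common: ∅.
  x = 3: f ≡ 0 at y ∈ {5}; g ≡ 0 at y ∈ {3}; common: ∅.
  x = 4: f ≡ 0 at y ∈ {4}; g ≡ 0 at y ∈ {3}; common: ∅.
  x = 5: f ≡ 0 at y ∈ {3}; g ≡ 0 at y ∈ {3}; common: {3}.
  x = 6: f ≡ 0 at y ∈ {2}; g ≡ 0 at y ∈ {3}; common: ∅.
Collecting: common zeros = {(5, 3)}, so the count is 1.
Comparison with the Bézout bound: 1 ≤ 1 = deg(f)·deg(g), as expected for curves with no common component (the bound is attained).


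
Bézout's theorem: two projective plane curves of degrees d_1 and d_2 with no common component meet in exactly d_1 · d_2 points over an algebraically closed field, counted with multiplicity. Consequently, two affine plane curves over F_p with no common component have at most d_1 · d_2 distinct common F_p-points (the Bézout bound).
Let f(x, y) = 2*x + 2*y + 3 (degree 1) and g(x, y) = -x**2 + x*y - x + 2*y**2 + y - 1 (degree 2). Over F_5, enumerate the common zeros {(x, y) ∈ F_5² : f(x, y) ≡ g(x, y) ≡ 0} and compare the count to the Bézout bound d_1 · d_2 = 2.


Common zeros: ∅; count = 0; Bézout bound = 2.

deg(f) = 1, deg(g) = 2, so Bézout bound = 2.
Scan x ∈ F_5. For each x, list the y ∈ F_5 with f(x, y) ≡ 0 and those with g(x, y) ≡ 0 (mod 5); the common zeros in that column are the intersection.
  x = 0: f ≡ 0 at y ∈ {1}; g ≡ 0 at y ∈ {3, 4}; common: ∅.
  x = 1: f ≡ 0 at y ∈ {0}; g ≡ 0 at y ∈ ∅; common: ∅.
  x = 2: f ≡ 0 at y ∈ {4}; g ≡ 0 at y ∈ {3}; common: ∅.
  x = 3: f ≡ 0 at y ∈ {3}; g ≡ 0 at y ∈ {4}; common: ∅.
  x = 4: f ≡ 0 at y ∈ {2}; g ≡ 0 at y ∈ ∅; common: ∅.
Collecting: common zeros = ∅, so the count is 0.
Comparison with the Bézout bound: 0 ≤ 2 = deg(f)·deg(g), as expected for curves with no common component (the affine F_5-count falls short of the bound because intersections may lie at infinity, over extension fields, or carry multiplicity).


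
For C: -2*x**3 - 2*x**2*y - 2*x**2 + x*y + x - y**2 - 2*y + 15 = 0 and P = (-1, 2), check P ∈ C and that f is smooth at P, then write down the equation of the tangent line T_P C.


Tangent line at P: 9*x - 9*y + 27 = 0.

Step 1: f(-1, 2) = 0, so P lies on C.
Step 2: partial derivatives
  f_x(x, y) = -6*x**2 - 4*x*y - 4*x + y + 1, f_y(x, y) = -2*x**2 + x - 2*y - 2.
  f_x(P) = 9, f_y(P) = -9 (gradient nonzero, so P is smooth).
Step 3: tangent line at P: 9·(x − -1) + -9·(y − 2) = 0.
Expanding: 9*x - 9*y + 27 = 0.


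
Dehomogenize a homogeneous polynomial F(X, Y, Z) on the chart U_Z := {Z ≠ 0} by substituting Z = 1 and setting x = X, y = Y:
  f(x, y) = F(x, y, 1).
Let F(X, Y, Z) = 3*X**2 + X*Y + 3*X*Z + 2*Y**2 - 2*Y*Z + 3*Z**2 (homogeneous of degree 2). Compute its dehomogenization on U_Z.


f(x, y) = 3*x**2 + x*y + 3*x + 2*y**2 - 2*y + 3

On U_Z we set Z = 1. Each monomial c·X^i·Y^j·Z^k in F becomes c·x^i·y^j·1^k = c·x^i·y^j.
Substituting Z = 1: F(X, Y, 1) = 3*x**2 + x*y + 3*x + 2*y**2 - 2*y + 3.
Note: deg(f) ≤ deg(F) = 2; strict inequality happens when F is divisible by Z (lost terms).


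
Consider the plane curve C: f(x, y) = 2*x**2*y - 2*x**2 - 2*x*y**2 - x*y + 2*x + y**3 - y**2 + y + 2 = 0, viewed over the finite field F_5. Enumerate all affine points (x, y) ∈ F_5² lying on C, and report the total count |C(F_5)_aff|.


Affine F_5-points: {(2, 2), (2, 4), (3, 0), (3, 1)}; count = 4.

For each of the 25 pairs (x, y) ∈ F_5², evaluate f(x, y) mod 5. Record the zeros.
  x = 0: [0↦2, 1↦3, 2↦3, 3↦3, 4↦4]  zeros at y ∈ ∅
  x = 1: [0↦2, 1↦2, 2↦2, 3↦3, 4↦1]  zeros at y ∈ ∅
  x = 2: [0↦3, 1↦1, 2↦0, 3↦1, 4↦0]  zeros at y ∈ {2, 4}
  x = 3: [0↦0, 1↦0, 2↦2, 3↦2, 4↦1]  zeros at y ∈ {0, 1}
  x = 4: [0↦3, 1↦4, 2↦3, 3↦1, 4↦4]  zeros at y ∈ ∅
Collecting zeros: affine points = {(2, 2), (2, 4), (3, 0), (3, 1)}.
Total count |C(F_5)_aff| = 4.


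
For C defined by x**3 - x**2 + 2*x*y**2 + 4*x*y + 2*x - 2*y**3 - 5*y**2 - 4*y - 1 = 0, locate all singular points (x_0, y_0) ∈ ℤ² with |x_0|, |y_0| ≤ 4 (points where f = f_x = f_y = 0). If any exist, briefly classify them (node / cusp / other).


Singular points: {(0, -1)}; classification: node.

Compute partial derivatives:
  f_x = 3*x**2 - 2*x + 2*y**2 + 4*y + 2.
  f_y = 4*x*y + 4*x - 6*y**2 - 10*y - 4.
Scan x_0 ∈ {−4, ..., 4}. For each x_0, f_y(x_0, y) is a polynomial in y; find its integer roots y ∈ {−4, ..., 4}, then test f_x and f at those candidates.
  x = -4: f_y(-4, y) = -6*y**2 - 26*y - 20; vanishes at y ∈ {-1}. (-4, -1): f_x = 56 ≠ 0.
  x = -3: f_y(-3, y) = -6*y**2 - 22*y - 16; vanishes at y ∈ {-1}. (-3, -1): f_x = 33 ≠ 0.
  x = -2: f_y(-2, y) = -6*y**2 - 18*y - 12; vanishes at y ∈ {-2, -1}. (-2, -2): f_x = 18 ≠ 0; (-2, -1): f_x = 16 ≠ 0.
  x = -1: f_y(-1, y) = -6*y**2 - 14*y - 8; vanishes at y ∈ {-1}. (-1, -1): f_x = 5 ≠ 0.
  x = 0: f_y(0, y) = -6*y**2 - 10*y - 4; vanishes at y ∈ {-1}. (0, -1): f_x = 0, f = 0 — SINGULAR.
  x = 1: f_y(1, y) = -6*y**2 - 6*y; vanishes at y ∈ {-1, 0}. (1, -1): f_x = 1 ≠ 0; (1, 0): f_x = 3 ≠ 0.
  x = 2: f_y(2, y) = -6*y**2 - 2*y + 4; vanishes at y ∈ {-1}. (2, -1): f_x = 8 ≠ 0.
  x = 3: f_y(3, y) = -6*y**2 + 2*y + 8; vanishes at y ∈ {-1}. (3, -1): f_x = 21 ≠ 0.
  x = 4: f_y(4, y) = -6*y**2 + 6*y + 12; vanishes at y ∈ {-1, 2}. (4, -1): f_x = 40 ≠ 0; (4, 2): f_x = 58 ≠ 0.
Only singular point on the grid: (0, -1).
Classify: substitute x = 0 + u, y = -1 + v and expand: f = u**3 - u**2 + 2*u*v**2 - 2*v**3 + v**2.
No constant or linear terms (consistent with a singular point). Quadratic part: -u**2 + v**2. Cubic part: u**3 + 2*u*v**2 - 2*v**3.
The quadratic part v**2 - u**2 = (v − u)(v + u) splits into two distinct linear factors, so there are two distinct tangent lines y − -1 = ±(x − 0) — this is a node (ordinary double point).
Classification: node.
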